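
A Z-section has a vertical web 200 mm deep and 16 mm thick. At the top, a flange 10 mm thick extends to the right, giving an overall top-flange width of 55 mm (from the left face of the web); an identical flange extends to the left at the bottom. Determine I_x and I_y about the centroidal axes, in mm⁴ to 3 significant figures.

I_x ≈ 1.77 × 10⁷ mm⁴, I_y ≈ 7.57 × 10⁵ mm⁴

Decompose the section into non-overlapping parts with the origin at the bottom-left of its bounding rectangle.
Web: 16 × 200, A = 3 200 mm², y = 100 mm, Ī = 10 666 667 mm⁴.
Top flange (beyond web): 39 × 10, A = 390 mm², y = 195 mm, Ī = 3 250 mm⁴.
Bottom flange (beyond web): 39 × 10, A = 390 mm², y = 5 mm, Ī = 3 250 mm⁴.
Centroid: ȳ = ΣA·y / ΣA = 100 mm.
Transfer each piece to the centroidal x-axis using Ī + A·d² with d = y − 100:
  web: d = 0 mm → contributes +10 666 667 mm⁴
  top flange (beyond web): d = 95 mm → contributes +3 523 000 mm⁴
  bottom flange (beyond web): d = -95 mm → contributes +3 523 000 mm⁴
Total I = 17 712 667 mm⁴.
For the y-axis: x̄ = 47 mm.
Repeating about the centroidal y-axis gives I_y = 757 007 mm⁴.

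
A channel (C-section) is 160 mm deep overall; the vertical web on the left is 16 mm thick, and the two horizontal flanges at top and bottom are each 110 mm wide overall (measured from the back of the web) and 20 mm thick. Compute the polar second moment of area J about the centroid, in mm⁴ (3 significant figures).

Split into non-overlapping primitives; take the origin at the lower-left of the bounding box.
Web: 16 × 160, A = 2 560 mm², y = 80 mm, Ī = 5 461 333 mm⁴.
Top flange (beyond web): 94 × 20, A = 1 880 mm², y = 150 mm, Ī = 62 667 mm⁴.
Bottom flange (beyond web): 94 × 20, A = 1 880 mm², y = 10 mm, Ī = 62 667 mm⁴.
By symmetry the centroid is at mid-height, ȳ = 80 mm.
Transfer each piece to the centroidal x-axis using Ī + A·d² with d = y − 80:
  web: d = 0 mm → contributes +5 461 333 mm⁴
  top flange (beyond web): d = 70 mm → contributes +9 274 667 mm⁴
  bottom flange (beyond web): d = -70 mm → contributes +9 274 667 mm⁴
Total I = 24 010 667 mm⁴.
For the y-axis: x̄ = 40.722 mm.
Repeating about the centroidal y-axis gives I_y = 7 430 417 mm⁴.
Polar second moment: J = I_x + I_y = 31 441 083 mm⁴.

J ≈ 3.14 × 10⁷ mm⁴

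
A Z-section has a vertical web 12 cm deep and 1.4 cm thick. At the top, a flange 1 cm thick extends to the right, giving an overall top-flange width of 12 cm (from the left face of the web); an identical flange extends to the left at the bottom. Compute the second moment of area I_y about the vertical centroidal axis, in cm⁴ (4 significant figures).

I_y ≈ 964.4 cm⁴

Decompose the section into non-overlapping parts with the origin at the bottom-left of its bounding rectangle.
Web: 1.4 × 12, A = 16.8 cm², x = 11.3 cm, Ī = 2.744 cm⁴.
Top flange (beyond web): 10.6 × 1, A = 10.6 cm², x = 17.3 cm, Ī = 99.2513 cm⁴.
Bottom flange (beyond web): 10.6 × 1, A = 10.6 cm², x = 5.3 cm, Ī = 99.2513 cm⁴.
Centroid: x̄ = ΣA·x / ΣA = 11.3 cm.
Transfer each piece to the vertical centroidal axis using Ī + A·d² with d = x − 11.3:
  web: d = 0 cm → contributes +2.744 cm⁴
  top flange (beyond web): d = 6 cm → contributes +480.851 cm⁴
  bottom flange (beyond web): d = -6 cm → contributes +480.851 cm⁴
Total I = 964.447 cm⁴.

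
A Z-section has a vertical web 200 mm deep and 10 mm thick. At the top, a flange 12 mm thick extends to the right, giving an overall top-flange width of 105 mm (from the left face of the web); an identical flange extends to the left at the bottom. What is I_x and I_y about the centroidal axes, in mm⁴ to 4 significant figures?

Split into non-overlapping primitives; take the origin at the lower-left of the bounding box.
Web: 10 × 200, A = 2 000 mm², y = 100 mm, Ī = 6 666 667 mm⁴.
Top flange (beyond web): 95 × 12, A = 1 140 mm², y = 194 mm, Ī = 13 680 mm⁴.
Bottom flange (beyond web): 95 × 12, A = 1 140 mm², y = 6 mm, Ī = 13 680 mm⁴.
Centroid: ȳ = ΣA·y / ΣA = 100 mm.
Transfer each piece to the centroidal x-axis using Ī + A·d² with d = y − 100:
  web: d = 0 mm → contributes +6 666 667 mm⁴
  top flange (beyond web): d = 94 mm → contributes +10 086 720 mm⁴
  bottom flange (beyond web): d = -94 mm → contributes +10 086 720 mm⁴
Total I = 26 840 107 mm⁴.
For the y-axis: x̄ = 100 mm.
Repeating about the centroidal y-axis gives I_y = 8 015 667 mm⁴.

I_x ≈ 2.684 × 10⁷ mm⁴, I_y ≈ 8.016 × 10⁶ mm⁴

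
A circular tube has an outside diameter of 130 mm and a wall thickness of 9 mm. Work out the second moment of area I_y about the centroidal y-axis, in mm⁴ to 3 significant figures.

I_y ≈ 6.30 × 10⁶ mm⁴

Break the section into simple shapes (no overlaps), measuring from the bottom-left corner of the bounding box.
Outer circle: ⌀130, A = 13 273 mm², x = 65 mm, Ī = 14 019 848 mm⁴.
Bore (subtracted): ⌀112, A = 9 852 mm², x = 65 mm, Ī = 7 723 995 mm⁴.
By symmetry the centroid is at mid-width, x̄ = 65 mm.
All pieces are centred on the centroidal y-axis, so I = ΣĪ (holes subtracted) = 6 295 853 mm⁴.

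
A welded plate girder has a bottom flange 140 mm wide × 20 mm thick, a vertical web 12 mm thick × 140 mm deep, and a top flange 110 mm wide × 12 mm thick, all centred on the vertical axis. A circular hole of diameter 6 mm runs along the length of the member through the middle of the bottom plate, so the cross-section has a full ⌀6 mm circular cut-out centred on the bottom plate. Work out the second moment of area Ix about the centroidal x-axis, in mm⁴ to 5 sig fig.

Ix ≈ 2.5662 × 10⁷ mm⁴

Split into non-overlapping primitives; take the origin at the lower-left of the bounding box.
Bottom plate: 140 × 20, A = 2 800 mm², y = 10 mm, Ī = 93333.33 mm⁴.
Web plate: 12 × 140, A = 1 680 mm², y = 90 mm, Ī = 2 744 000 mm⁴.
Top plate: 110 × 12, A = 1 320 mm², y = 166 mm, Ī = 15 840 mm⁴.
Hole (subtracted): ⌀6, A = 28.27433 mm², y = 10 mm, Ī = 63.61725 mm⁴.
Centroid: ȳ = ΣA·y / ΣA = 68.9633 mm.
Transfer each piece to the centroidal x-axis using Ī + A·d² with d = y − 68.9633:
  bottom plate: d = -58.9633 mm → contributes +9 828 012 mm⁴
  web plate: d = 21.0367 mm → contributes +3 487 472 mm⁴
  top plate: d = 97.0367 mm → contributes +12 445 120 mm⁴
  hole: d = -58.9633 mm → contributes −98364.17 mm⁴
Total I = 25 662 239 mm⁴.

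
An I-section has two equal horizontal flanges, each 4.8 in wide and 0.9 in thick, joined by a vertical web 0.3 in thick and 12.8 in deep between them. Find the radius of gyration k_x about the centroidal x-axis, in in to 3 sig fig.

k_x ≈ 6.06 in

Split into non-overlapping primitives; take the origin at the lower-left of the bounding box.
Bottom flange: 4.8 × 0.9, A = 4.32 in², y = 0.45 in, Ī = 0.2916 in⁴.
Web: 0.3 × 12.8, A = 3.84 in², y = 7.3 in, Ī = 52.429 in⁴.
Top flange: 4.8 × 0.9, A = 4.32 in², y = 14.15 in, Ī = 0.2916 in⁴.
By symmetry the centroid is at mid-height, ȳ = 7.3 in.
Transfer each piece to the centroidal x-axis using Ī + A·d² with d = y − 7.3:
  bottom flange: d = -6.85 in → contributes +203 in⁴
  web: d = 0 in → contributes +52.429 in⁴
  top flange: d = 6.85 in → contributes +203 in⁴
Total I = 458.42 in⁴.
Radius of gyration: k = √(I/A) = √(458.42 / 12.48) = 6.0607 in.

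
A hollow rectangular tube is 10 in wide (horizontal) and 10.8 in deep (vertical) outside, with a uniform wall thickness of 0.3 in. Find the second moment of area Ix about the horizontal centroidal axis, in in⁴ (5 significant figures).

Ix ≈ 218.48 in⁴

Break the section into simple shapes (no overlaps), measuring from the bottom-left corner of the bounding box.
Outer rectangle: 10 × 10.8, A = 108 in², y = 5.4 in, Ī = 1049.76 in⁴.
Inner void (subtracted): 9.4 × 10.2, A = 95.88 in², y = 5.4 in, Ī = 831.2796 in⁴.
By symmetry the centroid is at mid-height, ȳ = 5.4 in.
All pieces are centred on the horizontal centroidal axis, so I = ΣĪ (holes subtracted) = 218.4804 in⁴.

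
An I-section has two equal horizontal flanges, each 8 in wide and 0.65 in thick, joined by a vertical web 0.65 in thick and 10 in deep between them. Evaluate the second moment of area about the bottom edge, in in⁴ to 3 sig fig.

I_base ≈ 889 in⁴

Break the section into simple shapes (no overlaps), measuring from the bottom-left corner of the bounding box.
Bottom flange: 8 × 0.65, A = 5.2 in², y = 0.325 in, Ī = 0.18308 in⁴.
Web: 0.65 × 10, A = 6.5 in², y = 5.65 in, Ī = 54.167 in⁴.
Top flange: 8 × 0.65, A = 5.2 in², y = 10.975 in, Ī = 0.18308 in⁴.
Transfer each piece to a horizontal axis along the bottom face using Ī + A·d² with d = y − 0:
  bottom flange: d = 0.325 in → contributes +0.73233 in⁴
  web: d = 5.65 in → contributes +261.66 in⁴
  top flange: d = 10.975 in → contributes +626.53 in⁴
Total I = 888.92 in⁴.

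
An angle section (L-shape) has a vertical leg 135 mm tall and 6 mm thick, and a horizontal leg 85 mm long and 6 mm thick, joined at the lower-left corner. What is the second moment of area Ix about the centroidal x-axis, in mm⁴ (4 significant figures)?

Ix ≈ 2.476 × 10⁶ mm⁴

Decompose the section into non-overlapping parts with the origin at the bottom-left of its bounding rectangle.
Vertical leg: 6 × 135, A = 810 mm², y = 67.5 mm, Ī = 1 230 188 mm⁴.
Horizontal leg (remainder): 79 × 6, A = 474 mm², y = 3 mm, Ī = 1 422 mm⁴.
Centroid: ȳ = ΣA·y / ΣA = 43.6893 mm.
Transfer each piece to the centroidal x-axis using Ī + A·d² with d = y − 43.6893:
  vertical leg: d = 23.8107 mm → contributes +1 689 418 mm⁴
  horizontal leg (remainder): d = -40.6893 mm → contributes +786 184 mm⁴
Total I = 2 475 602 mm⁴.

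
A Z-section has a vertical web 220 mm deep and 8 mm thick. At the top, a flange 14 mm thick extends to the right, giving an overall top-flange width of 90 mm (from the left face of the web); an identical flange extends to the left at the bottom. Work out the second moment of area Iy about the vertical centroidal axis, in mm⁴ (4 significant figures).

Split into non-overlapping primitives; take the origin at the lower-left of the bounding box.
Web: 8 × 220, A = 1 760 mm², x = 86 mm, Ī = 9386.67 mm⁴.
Top flange (beyond web): 82 × 14, A = 1 148 mm², x = 131 mm, Ī = 643 263 mm⁴.
Bottom flange (beyond web): 82 × 14, A = 1 148 mm², x = 41 mm, Ī = 643 263 mm⁴.
Centroid: x̄ = ΣA·x / ΣA = 86 mm.
Transfer each piece to the vertical centroidal axis using Ī + A·d² with d = x − 86:
  web: d = 0 mm → contributes +9386.67 mm⁴
  top flange (beyond web): d = 45 mm → contributes +2 967 963 mm⁴
  bottom flange (beyond web): d = -45 mm → contributes +2 967 963 mm⁴
Total I = 5 945 312 mm⁴.

Iy ≈ 5.945 × 10⁶ mm⁴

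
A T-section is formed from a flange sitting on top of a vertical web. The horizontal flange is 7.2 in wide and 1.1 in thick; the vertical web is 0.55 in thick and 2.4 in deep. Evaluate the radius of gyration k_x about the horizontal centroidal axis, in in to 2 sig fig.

Split into non-overlapping primitives; take the origin at the lower-left of the bounding box.
Flange: 7.2 × 1.1, A = 7.92 in², y = 2.95 in, Ī = 0.7986 in⁴.
Web: 0.55 × 2.4, A = 1.32 in², y = 1.2 in, Ī = 0.6336 in⁴.
Centroid: ȳ = ΣA·y / ΣA = 2.7 in.
Transfer each piece to the horizontal centroidal axis using Ī + A·d² with d = y − 2.7:
  flange: d = 0.25 in → contributes +1.294 in⁴
  web: d = -1.5 in → contributes +3.604 in⁴
Total I = 4.897 in⁴.
Radius of gyration: k = √(I/A) = √(4.897 / 9.24) = 0.728 in.

k_x ≈ 0.73 in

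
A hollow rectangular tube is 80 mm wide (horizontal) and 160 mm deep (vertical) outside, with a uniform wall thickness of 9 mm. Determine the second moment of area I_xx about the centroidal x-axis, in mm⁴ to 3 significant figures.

Break the section into simple shapes (no overlaps), measuring from the bottom-left corner of the bounding box.
Outer rectangle: 80 × 160, A = 12 800 mm², y = 80 mm, Ī = 27 306 667 mm⁴.
Inner void (subtracted): 62 × 142, A = 8 804 mm², y = 80 mm, Ī = 14 793 655 mm⁴.
By symmetry the centroid is at mid-height, ȳ = 80 mm.
All pieces are centred on the centroidal x-axis, so I = ΣĪ (holes subtracted) = 12 513 012 mm⁴.

I_xx ≈ 1.25 × 10⁷ mm⁴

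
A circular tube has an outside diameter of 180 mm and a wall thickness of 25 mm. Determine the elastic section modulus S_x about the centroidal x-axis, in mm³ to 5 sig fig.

Decompose the section into non-overlapping parts with the origin at the bottom-left of its bounding rectangle.
Outer circle: ⌀180, A = 25446.9 mm², y = 90 mm, Ī = 51 529 974 mm⁴.
Bore (subtracted): ⌀130, A = 13273.23 mm², y = 90 mm, Ī = 14 019 848 mm⁴.
By symmetry the centroid is at mid-height, ȳ = 90 mm.
All pieces are centred on the centroidal x-axis, so I = ΣĪ (holes subtracted) = 37 510 125 mm⁴.
Extreme fibre distance c = 90 mm; S = I/c = 416779.2 mm³.

S_x ≈ 4.1678 × 10⁵ mm³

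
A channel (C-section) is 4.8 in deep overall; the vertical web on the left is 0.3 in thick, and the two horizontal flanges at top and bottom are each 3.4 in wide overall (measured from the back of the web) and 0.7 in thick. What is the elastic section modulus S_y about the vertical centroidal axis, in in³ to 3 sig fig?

Decompose the section into non-overlapping parts with the origin at the bottom-left of its bounding rectangle.
Web: 0.3 × 4.8, A = 1.44 in², x = 0.15 in, Ī = 0.0108 in⁴.
Top flange (beyond web): 3.1 × 0.7, A = 2.17 in², x = 1.85 in, Ī = 1.7378 in⁴.
Bottom flange (beyond web): 3.1 × 0.7, A = 2.17 in², x = 1.85 in, Ī = 1.7378 in⁴.
Centroid: x̄ = ΣA·x / ΣA = 1.4265 in.
Transfer each piece to the vertical centroidal axis using Ī + A·d² with d = x − 1.4265:
  web: d = -1.2765 in → contributes +2.3571 in⁴
  top flange (beyond web): d = 0.42353 in → contributes +2.1271 in⁴
  bottom flange (beyond web): d = 0.42353 in → contributes +2.1271 in⁴
Total I = 6.6112 in⁴.
Extreme fibre distance c = 1.9735 in; S = I/c = 3.3499 in³.

S_y ≈ 3.35 in³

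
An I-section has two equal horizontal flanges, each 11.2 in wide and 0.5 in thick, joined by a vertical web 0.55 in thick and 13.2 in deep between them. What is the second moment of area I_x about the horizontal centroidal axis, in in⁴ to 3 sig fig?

Split into non-overlapping primitives; take the origin at the lower-left of the bounding box.
Bottom flange: 11.2 × 0.5, A = 5.6 in², y = 0.25 in, Ī = 0.11667 in⁴.
Web: 0.55 × 13.2, A = 7.26 in², y = 7.1 in, Ī = 105.42 in⁴.
Top flange: 11.2 × 0.5, A = 5.6 in², y = 13.95 in, Ī = 0.11667 in⁴.
By symmetry the centroid is at mid-height, ȳ = 7.1 in.
Transfer each piece to the horizontal centroidal axis using Ī + A·d² with d = y − 7.1:
  bottom flange: d = -6.85 in → contributes +262.88 in⁴
  web: d = 0 in → contributes +105.42 in⁴
  top flange: d = 6.85 in → contributes +262.88 in⁴
Total I = 631.18 in⁴.

I_x ≈ 631 in⁴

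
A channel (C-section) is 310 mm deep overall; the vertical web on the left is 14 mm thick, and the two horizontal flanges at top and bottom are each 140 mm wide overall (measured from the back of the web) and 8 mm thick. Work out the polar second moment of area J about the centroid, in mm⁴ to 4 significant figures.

J ≈ 9.022 × 10⁷ mm⁴

Decompose the section into non-overlapping parts with the origin at the bottom-left of its bounding rectangle.
Web: 14 × 310, A = 4 340 mm², y = 155 mm, Ī = 34 756 167 mm⁴.
Top flange (beyond web): 126 × 8, A = 1 008 mm², y = 306 mm, Ī = 5 376 mm⁴.
Bottom flange (beyond web): 126 × 8, A = 1 008 mm², y = 4 mm, Ī = 5 376 mm⁴.
By symmetry the centroid is at mid-height, ȳ = 155 mm.
Transfer each piece to the centroidal x-axis using Ī + A·d² with d = y − 155:
  web: d = 0 mm → contributes +34 756 167 mm⁴
  top flange (beyond web): d = 151 mm → contributes +22 988 784 mm⁴
  bottom flange (beyond web): d = -151 mm → contributes +22 988 784 mm⁴
Total I = 80 733 735 mm⁴.
For the y-axis: x̄ = 29.2026 mm.
Repeating about the centroidal y-axis gives I_y = 9 483 218 mm⁴.
Polar second moment: J = I_x + I_y = 90 216 952 mm⁴.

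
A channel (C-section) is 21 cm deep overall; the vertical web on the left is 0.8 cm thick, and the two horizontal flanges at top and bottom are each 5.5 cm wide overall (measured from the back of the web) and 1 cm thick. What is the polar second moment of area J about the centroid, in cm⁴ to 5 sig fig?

Break the section into simple shapes (no overlaps), measuring from the bottom-left corner of the bounding box.
Web: 0.8 × 21, A = 16.8 cm², y = 10.5 cm, Ī = 617.4 cm⁴.
Top flange (beyond web): 4.7 × 1, A = 4.7 cm², y = 20.5 cm, Ī = 0.3916667 cm⁴.
Bottom flange (beyond web): 4.7 × 1, A = 4.7 cm², y = 0.5 cm, Ī = 0.3916667 cm⁴.
By symmetry the centroid is at mid-height, ȳ = 10.5 cm.
Transfer each piece to the centroidal x-axis using Ī + A·d² with d = y − 10.5:
  web: d = 0 cm → contributes +617.4 cm⁴
  top flange (beyond web): d = 10 cm → contributes +470.3917 cm⁴
  bottom flange (beyond web): d = -10 cm → contributes +470.3917 cm⁴
Total I = 1558.183 cm⁴.
For the y-axis: x̄ = 1.386641 cm.
Repeating about the centroidal y-axis gives I_y = 63.78266 cm⁴.
Polar second moment: J = I_x + I_y = 1621.966 cm⁴.

J ≈ 1622.0 cm⁴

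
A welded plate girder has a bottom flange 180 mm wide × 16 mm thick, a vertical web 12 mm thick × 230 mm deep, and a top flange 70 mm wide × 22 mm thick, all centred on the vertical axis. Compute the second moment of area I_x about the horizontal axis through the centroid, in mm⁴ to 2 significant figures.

I_x ≈ 7.7 × 10⁷ mm⁴

Break the section into simple shapes (no overlaps), measuring from the bottom-left corner of the bounding box.
Bottom plate: 180 × 16, A = 2 880 mm², y = 8 mm, Ī = 61 440 mm⁴.
Web plate: 12 × 230, A = 2 760 mm², y = 131 mm, Ī = 12 167 000 mm⁴.
Top plate: 70 × 22, A = 1 540 mm², y = 257 mm, Ī = 62 113 mm⁴.
Centroid: ȳ = ΣA·y / ΣA = 108.7 mm.
Transfer each piece to the horizontal axis through the centroid using Ī + A·d² with d = y − 108.7:
  bottom plate: d = -100.7 mm → contributes +29 259 104 mm⁴
  web plate: d = 22.31 mm → contributes +13 540 995 mm⁴
  top plate: d = 148.3 mm → contributes +33 936 635 mm⁴
Total I = 76 736 735 mm⁴.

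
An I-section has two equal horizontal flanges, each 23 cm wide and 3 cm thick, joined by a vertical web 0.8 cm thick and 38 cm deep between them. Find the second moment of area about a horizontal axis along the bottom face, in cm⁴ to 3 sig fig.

Break the section into simple shapes (no overlaps), measuring from the bottom-left corner of the bounding box.
Bottom flange: 23 × 3, A = 69 cm², y = 1.5 cm, Ī = 51.75 cm⁴.
Web: 0.8 × 38, A = 30.4 cm², y = 22 cm, Ī = 3658.1 cm⁴.
Top flange: 23 × 3, A = 69 cm², y = 42.5 cm, Ī = 51.75 cm⁴.
Transfer each piece to the base of the section using Ī + A·d² with d = y − 0:
  bottom flange: d = 1.5 cm → contributes +207 cm⁴
  web: d = 22 cm → contributes +18 372 cm⁴
  top flange: d = 42.5 cm → contributes +124 683 cm⁴
Total I = 143 262 cm⁴.

I_base ≈ 1.43 × 10⁵ cm⁴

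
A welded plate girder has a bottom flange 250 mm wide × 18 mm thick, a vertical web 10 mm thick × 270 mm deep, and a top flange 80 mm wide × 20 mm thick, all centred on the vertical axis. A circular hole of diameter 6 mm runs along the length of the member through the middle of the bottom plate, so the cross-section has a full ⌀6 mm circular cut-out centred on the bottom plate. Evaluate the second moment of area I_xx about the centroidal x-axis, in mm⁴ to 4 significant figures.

I_xx ≈ 1.236 × 10⁸ mm⁴

Break the section into simple shapes (no overlaps), measuring from the bottom-left corner of the bounding box.
Bottom plate: 250 × 18, A = 4 500 mm², y = 9 mm, Ī = 121 500 mm⁴.
Web plate: 10 × 270, A = 2 700 mm², y = 153 mm, Ī = 16 402 500 mm⁴.
Top plate: 80 × 20, A = 1 600 mm², y = 298 mm, Ī = 53333.3 mm⁴.
Hole (subtracted): ⌀6, A = 28.2743 mm², y = 9 mm, Ī = 63.6173 mm⁴.
Centroid: ȳ = ΣA·y / ΣA = 106.039 mm.
Transfer each piece to the centroidal x-axis using Ī + A·d² with d = y − 106.039:
  bottom plate: d = -97.0391 mm → contributes +42 496 105 mm⁴
  web plate: d = 46.9609 mm → contributes +22 356 891 mm⁴
  top plate: d = 191.961 mm → contributes +59 011 738 mm⁴
  hole: d = -97.0391 mm → contributes −266 311 mm⁴
Total I = 123 598 423 mm⁴.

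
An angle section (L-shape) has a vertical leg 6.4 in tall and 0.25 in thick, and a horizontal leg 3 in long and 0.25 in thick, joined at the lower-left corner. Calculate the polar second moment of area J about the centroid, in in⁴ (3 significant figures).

J ≈ 11.5 in⁴

Decompose the section into non-overlapping parts with the origin at the bottom-left of its bounding rectangle.
Vertical leg: 0.25 × 6.4, A = 1.6 in², y = 3.2 in, Ī = 5.4613 in⁴.
Horizontal leg (remainder): 2.75 × 0.25, A = 0.6875 in², y = 0.125 in, Ī = 0.0035807 in⁴.
Centroid: ȳ = ΣA·y / ΣA = 2.2758 in.
Transfer each piece to the centroidal x-axis using Ī + A·d² with d = y − 2.2758:
  vertical leg: d = 0.92418 in → contributes +6.8279 in⁴
  horizontal leg (remainder): d = -2.1508 in → contributes +3.184 in⁴
Total I = 10.012 in⁴.
For the y-axis: x̄ = 0.57582 in.
Repeating about the centroidal y-axis gives I_y = 1.5236 in⁴.
Polar second moment: J = I_x + I_y = 11.535 in⁴.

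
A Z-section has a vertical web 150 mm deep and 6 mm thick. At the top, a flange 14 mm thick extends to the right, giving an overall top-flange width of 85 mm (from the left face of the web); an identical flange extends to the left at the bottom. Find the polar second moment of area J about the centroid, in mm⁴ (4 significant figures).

J ≈ 1.710 × 10⁷ mm⁴

Split into non-overlapping primitives; take the origin at the lower-left of the bounding box.
Web: 6 × 150, A = 900 mm², y = 75 mm, Ī = 1 687 500 mm⁴.
Top flange (beyond web): 79 × 14, A = 1 106 mm², y = 143 mm, Ī = 18064.7 mm⁴.
Bottom flange (beyond web): 79 × 14, A = 1 106 mm², y = 7 mm, Ī = 18064.7 mm⁴.
Centroid: ȳ = ΣA·y / ΣA = 75 mm.
Transfer each piece to the centroidal x-axis using Ī + A·d² with d = y − 75:
  web: d = 0 mm → contributes +1 687 500 mm⁴
  top flange (beyond web): d = 68 mm → contributes +5 132 209 mm⁴
  bottom flange (beyond web): d = -68 mm → contributes +5 132 209 mm⁴
Total I = 11 951 917 mm⁴.
For the y-axis: x̄ = 82 mm.
Repeating about the centroidal y-axis gives I_y = 5 148 549 mm⁴.
Polar second moment: J = I_x + I_y = 17 100 467 mm⁴.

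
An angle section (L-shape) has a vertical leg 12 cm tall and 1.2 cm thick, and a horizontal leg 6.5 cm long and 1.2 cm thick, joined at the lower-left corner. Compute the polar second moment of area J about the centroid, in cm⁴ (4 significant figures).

J ≈ 365.4 cm⁴

Split into non-overlapping primitives; take the origin at the lower-left of the bounding box.
Vertical leg: 1.2 × 12, A = 14.4 cm², y = 6 cm, Ī = 172.8 cm⁴.
Horizontal leg (remainder): 5.3 × 1.2, A = 6.36 cm², y = 0.6 cm, Ī = 0.7632 cm⁴.
Centroid: ȳ = ΣA·y / ΣA = 4.34566 cm.
Transfer each piece to the centroidal x-axis using Ī + A·d² with d = y − 4.34566:
  vertical leg: d = 1.65434 cm → contributes +212.21 cm⁴
  horizontal leg (remainder): d = -3.74566 cm → contributes +89.994 cm⁴
Total I = 302.204 cm⁴.
For the y-axis: x̄ = 1.59566 cm.
Repeating about the centroidal y-axis gives I_y = 63.2128 cm⁴.
Polar second moment: J = I_x + I_y = 365.417 cm⁴.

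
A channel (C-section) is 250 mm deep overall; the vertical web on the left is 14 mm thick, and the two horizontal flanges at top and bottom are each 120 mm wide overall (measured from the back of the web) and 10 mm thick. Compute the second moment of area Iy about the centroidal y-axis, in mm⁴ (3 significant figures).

Treat the section as a set of non-overlapping primitives; coordinates are from the bounding-box lower-left.
Web: 14 × 250, A = 3 500 mm², x = 7 mm, Ī = 57 167 mm⁴.
Top flange (beyond web): 106 × 10, A = 1 060 mm², x = 67 mm, Ī = 992 513 mm⁴.
Bottom flange (beyond web): 106 × 10, A = 1 060 mm², x = 67 mm, Ī = 992 513 mm⁴.
Centroid: x̄ = ΣA·x / ΣA = 29.633 mm.
Transfer each piece to the centroidal y-axis using Ī + A·d² with d = x − 29.633:
  web: d = -22.633 mm → contributes +1 850 123 mm⁴
  top flange (beyond web): d = 37.367 mm → contributes +2 472 548 mm⁴
  bottom flange (beyond web): d = 37.367 mm → contributes +2 472 548 mm⁴
Total I = 6 795 218 mm⁴.

Iy ≈ 6.80 × 10⁶ mm⁴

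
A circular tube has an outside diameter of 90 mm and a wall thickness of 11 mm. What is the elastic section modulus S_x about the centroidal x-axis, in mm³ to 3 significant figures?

Split into non-overlapping primitives; take the origin at the lower-left of the bounding box.
Outer circle: ⌀90, A = 6361.7 mm², y = 45 mm, Ī = 3 220 623 mm⁴.
Bore (subtracted): ⌀68, A = 3631.7 mm², y = 45 mm, Ī = 1 049 556 mm⁴.
By symmetry the centroid is at mid-height, ȳ = 45 mm.
All pieces are centred on the centroidal x-axis, so I = ΣĪ (holes subtracted) = 2 171 068 mm⁴.
Extreme fibre distance c = 45 mm; S = I/c = 48 246 mm³.

S_x ≈ 4.82 × 10⁴ mm³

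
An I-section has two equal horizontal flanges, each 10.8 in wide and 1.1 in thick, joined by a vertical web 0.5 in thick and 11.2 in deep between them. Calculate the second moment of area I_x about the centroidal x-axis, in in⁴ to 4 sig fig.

Treat the section as a set of non-overlapping primitives; coordinates are from the bounding-box lower-left.
Bottom flange: 10.8 × 1.1, A = 11.88 in², y = 0.55 in, Ī = 1.1979 in⁴.
Web: 0.5 × 11.2, A = 5.6 in², y = 6.7 in, Ī = 58.5387 in⁴.
Top flange: 10.8 × 1.1, A = 11.88 in², y = 12.85 in, Ī = 1.1979 in⁴.
By symmetry the centroid is at mid-height, ȳ = 6.7 in.
Transfer each piece to the centroidal x-axis using Ī + A·d² with d = y − 6.7:
  bottom flange: d = -6.15 in → contributes +450.529 in⁴
  web: d = 0 in → contributes +58.5387 in⁴
  top flange: d = 6.15 in → contributes +450.529 in⁴
Total I = 959.597 in⁴.

I_x ≈ 959.6 in⁴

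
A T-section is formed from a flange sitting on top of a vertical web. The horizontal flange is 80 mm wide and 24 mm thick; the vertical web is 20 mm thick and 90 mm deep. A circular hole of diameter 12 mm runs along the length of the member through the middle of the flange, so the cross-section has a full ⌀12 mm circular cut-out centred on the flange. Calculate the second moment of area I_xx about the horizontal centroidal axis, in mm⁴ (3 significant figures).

Break the section into simple shapes (no overlaps), measuring from the bottom-left corner of the bounding box.
Flange: 80 × 24, A = 1 920 mm², y = 102 mm, Ī = 92 160 mm⁴.
Web: 20 × 90, A = 1 800 mm², y = 45 mm, Ī = 1 215 000 mm⁴.
Hole (subtracted): ⌀12, A = 113.1 mm², y = 102 mm, Ī = 1017.9 mm⁴.
Centroid: ȳ = ΣA·y / ΣA = 73.555 mm.
Transfer each piece to the horizontal centroidal axis using Ī + A·d² with d = y − 73.555:
  flange: d = 28.445 mm → contributes +1 645 717 mm⁴
  web: d = -28.555 mm → contributes +2 682 651 mm⁴
  hole: d = 28.445 mm → contributes −92 530 mm⁴
Total I = 4 235 838 mm⁴.

I_xx ≈ 4.24 × 10⁶ mm⁴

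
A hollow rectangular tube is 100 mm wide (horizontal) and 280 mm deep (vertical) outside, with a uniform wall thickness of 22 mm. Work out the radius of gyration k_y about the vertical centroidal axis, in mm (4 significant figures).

Split into non-overlapping primitives; take the origin at the lower-left of the bounding box.
Outer rectangle: 100 × 280, A = 28 000 mm², x = 50 mm, Ī = 23 333 333 mm⁴.
Inner void (subtracted): 56 × 236, A = 13 216 mm², x = 50 mm, Ī = 3 453 781 mm⁴.
By symmetry the centroid is at mid-width, x̄ = 50 mm.
All pieces are centred on the vertical centroidal axis, so I = ΣĪ (holes subtracted) = 19 879 552 mm⁴.
Radius of gyration: k = √(I/A) = √(19 879 552 / 14 784) = 36.6697 mm.

k_y ≈ 36.67 mm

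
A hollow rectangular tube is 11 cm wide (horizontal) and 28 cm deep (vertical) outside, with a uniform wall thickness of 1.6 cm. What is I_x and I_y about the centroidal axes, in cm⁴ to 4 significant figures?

Treat the section as a set of non-overlapping primitives; coordinates are from the bounding-box lower-left.
Outer rectangle: 11 × 28, A = 308 cm², y = 14 cm, Ī = 20122.7 cm⁴.
Inner void (subtracted): 7.8 × 24.8, A = 193.44 cm², y = 14 cm, Ī = 9914.44 cm⁴.
By symmetry the centroid is at mid-height, ȳ = 14 cm.
All pieces are centred on the centroidal x-axis, so I = ΣĪ (holes subtracted) = 10208.2 cm⁴.
Repeating about the centroidal y-axis gives I_y = 2124.93 cm⁴.

I_x ≈ 1.021 × 10⁴ cm⁴, I_y ≈ 2125 cm⁴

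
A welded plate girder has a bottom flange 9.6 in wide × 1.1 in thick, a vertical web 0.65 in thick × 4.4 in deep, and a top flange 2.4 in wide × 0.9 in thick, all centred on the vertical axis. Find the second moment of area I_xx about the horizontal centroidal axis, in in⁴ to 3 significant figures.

I_xx ≈ 66.0 in⁴

Decompose the section into non-overlapping parts with the origin at the bottom-left of its bounding rectangle.
Bottom plate: 9.6 × 1.1, A = 10.56 in², y = 0.55 in, Ī = 1.0648 in⁴.
Web plate: 0.65 × 4.4, A = 2.86 in², y = 3.3 in, Ī = 4.6141 in⁴.
Top plate: 2.4 × 0.9, A = 2.16 in², y = 5.95 in, Ī = 0.1458 in⁴.
Centroid: ȳ = ΣA·y / ΣA = 1.8035 in.
Transfer each piece to the horizontal centroidal axis using Ī + A·d² with d = y − 1.8035:
  bottom plate: d = -1.2535 in → contributes +17.656 in⁴
  web plate: d = 1.4965 in → contributes +11.019 in⁴
  top plate: d = 4.1465 in → contributes +37.284 in⁴
Total I = 65.96 in⁴.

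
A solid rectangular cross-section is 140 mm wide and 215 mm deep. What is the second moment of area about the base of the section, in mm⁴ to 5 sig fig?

The section: 140 × 215, A = 30 100 mm², y = 107.5 mm, Ī = 115 947 708 mm⁴.
Transfer it to the base of the section using Ī + A·d² with d = y − 0:
  the section: d = 107.5 mm → contributes +463 790 833 mm⁴
Total I = 463 790 833 mm⁴.

I_base ≈ 4.6379 × 10⁸ mm⁴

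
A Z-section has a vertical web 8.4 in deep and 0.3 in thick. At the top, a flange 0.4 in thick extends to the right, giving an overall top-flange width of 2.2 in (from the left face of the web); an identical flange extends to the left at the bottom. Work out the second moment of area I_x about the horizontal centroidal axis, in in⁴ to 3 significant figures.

Split into non-overlapping primitives; take the origin at the lower-left of the bounding box.
Web: 0.3 × 8.4, A = 2.52 in², y = 4.2 in, Ī = 14.818 in⁴.
Top flange (beyond web): 1.9 × 0.4, A = 0.76 in², y = 8.2 in, Ī = 0.010133 in⁴.
Bottom flange (beyond web): 1.9 × 0.4, A = 0.76 in², y = 0.2 in, Ī = 0.010133 in⁴.
Centroid: ȳ = ΣA·y / ΣA = 4.2 in.
Transfer each piece to the horizontal centroidal axis using Ī + A·d² with d = y − 4.2:
  web: d = 0 in → contributes +14.818 in⁴
  top flange (beyond web): d = 4 in → contributes +12.17 in⁴
  bottom flange (beyond web): d = -4 in → contributes +12.17 in⁴
Total I = 39.158 in⁴.

I_x ≈ 39.2 in⁴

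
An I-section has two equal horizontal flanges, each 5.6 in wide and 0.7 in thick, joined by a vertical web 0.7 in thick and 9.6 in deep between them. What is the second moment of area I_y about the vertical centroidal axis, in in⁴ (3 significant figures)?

Treat the section as a set of non-overlapping primitives; coordinates are from the bounding-box lower-left.
Bottom flange: 5.6 × 0.7, A = 3.92 in², x = 2.8 in, Ī = 10.244 in⁴.
Web: 0.7 × 9.6, A = 6.72 in², x = 2.8 in, Ī = 0.2744 in⁴.
Top flange: 5.6 × 0.7, A = 3.92 in², x = 2.8 in, Ī = 10.244 in⁴.
By symmetry the centroid is at mid-width, x̄ = 2.8 in.
All pieces are centred on the vertical centroidal axis, so I = ΣĪ = 20.763 in⁴.

I_y ≈ 20.8 in⁴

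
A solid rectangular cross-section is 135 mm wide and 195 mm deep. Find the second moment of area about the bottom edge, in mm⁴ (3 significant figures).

I_base ≈ 3.34 × 10⁸ mm⁴

The section: 135 × 195, A = 26 325 mm², y = 97.5 mm, Ī = 83 417 344 mm⁴.
Transfer it to the bottom edge using Ī + A·d² with d = y − 0:
  the section: d = 97.5 mm → contributes +333 669 375 mm⁴
Total I = 333 669 375 mm⁴.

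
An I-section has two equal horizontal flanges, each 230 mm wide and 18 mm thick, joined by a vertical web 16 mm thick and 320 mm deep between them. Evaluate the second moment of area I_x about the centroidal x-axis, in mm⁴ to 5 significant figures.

I_x ≈ 2.8040 × 10⁸ mm⁴

Decompose the section into non-overlapping parts with the origin at the bottom-left of its bounding rectangle.
Bottom flange: 230 × 18, A = 4 140 mm², y = 9 mm, Ī = 111 780 mm⁴.
Web: 16 × 320, A = 5 120 mm², y = 178 mm, Ī = 43 690 667 mm⁴.
Top flange: 230 × 18, A = 4 140 mm², y = 347 mm, Ī = 111 780 mm⁴.
By symmetry the centroid is at mid-height, ȳ = 178 mm.
Transfer each piece to the centroidal x-axis using Ī + A·d² with d = y − 178:
  bottom flange: d = -169 mm → contributes +118 354 320 mm⁴
  web: d = 0 mm → contributes +43 690 667 mm⁴
  top flange: d = 169 mm → contributes +118 354 320 mm⁴
Total I = 280 399 307 mm⁴.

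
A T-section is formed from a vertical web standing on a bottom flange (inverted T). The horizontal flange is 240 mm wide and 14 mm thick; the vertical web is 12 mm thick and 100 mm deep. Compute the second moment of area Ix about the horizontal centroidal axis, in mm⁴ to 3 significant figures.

Ix ≈ 3.93 × 10⁶ mm⁴

Split into non-overlapping primitives; take the origin at the lower-left of the bounding box.
Flange: 240 × 14, A = 3 360 mm², y = 7 mm, Ī = 54 880 mm⁴.
Web: 12 × 100, A = 1 200 mm², y = 64 mm, Ī = 1 000 000 mm⁴.
Centroid: ȳ = ΣA·y / ΣA = 22 mm.
Transfer each piece to the horizontal centroidal axis using Ī + A·d² with d = y − 22:
  flange: d = -15 mm → contributes +810 880 mm⁴
  web: d = 42 mm → contributes +3 116 800 mm⁴
Total I = 3 927 680 mm⁴.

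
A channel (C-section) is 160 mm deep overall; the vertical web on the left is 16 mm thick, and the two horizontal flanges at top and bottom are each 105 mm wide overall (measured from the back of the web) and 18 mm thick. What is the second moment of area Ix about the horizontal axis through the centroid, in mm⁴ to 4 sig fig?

Decompose the section into non-overlapping parts with the origin at the bottom-left of its bounding rectangle.
Web: 16 × 160, A = 2 560 mm², y = 80 mm, Ī = 5 461 333 mm⁴.
Top flange (beyond web): 89 × 18, A = 1 602 mm², y = 151 mm, Ī = 43 254 mm⁴.
Bottom flange (beyond web): 89 × 18, A = 1 602 mm², y = 9 mm, Ī = 43 254 mm⁴.
By symmetry the centroid is at mid-height, ȳ = 80 mm.
Transfer each piece to the horizontal axis through the centroid using Ī + A·d² with d = y − 80:
  web: d = 0 mm → contributes +5 461 333 mm⁴
  top flange (beyond web): d = 71 mm → contributes +8 118 936 mm⁴
  bottom flange (beyond web): d = -71 mm → contributes +8 118 936 mm⁴
Total I = 21 699 205 mm⁴.

Ix ≈ 2.170 × 10⁷ mm⁴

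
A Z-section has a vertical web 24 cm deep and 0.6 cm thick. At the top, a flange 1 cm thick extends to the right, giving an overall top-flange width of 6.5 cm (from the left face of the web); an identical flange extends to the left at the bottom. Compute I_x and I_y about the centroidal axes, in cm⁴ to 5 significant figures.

Split into non-overlapping primitives; take the origin at the lower-left of the bounding box.
Web: 0.6 × 24, A = 14.4 cm², y = 12 cm, Ī = 691.2 cm⁴.
Top flange (beyond web): 5.9 × 1, A = 5.9 cm², y = 23.5 cm, Ī = 0.4916667 cm⁴.
Bottom flange (beyond web): 5.9 × 1, A = 5.9 cm², y = 0.5 cm, Ī = 0.4916667 cm⁴.
Centroid: ȳ = ΣA·y / ΣA = 12 cm.
Transfer each piece to the centroidal x-axis using Ī + A·d² with d = y − 12:
  web: d = 0 cm → contributes +691.2 cm⁴
  top flange (beyond web): d = 11.5 cm → contributes +780.7667 cm⁴
  bottom flange (beyond web): d = -11.5 cm → contributes +780.7667 cm⁴
Total I = 2252.733 cm⁴.
For the y-axis: x̄ = 6.2 cm.
Repeating about the centroidal y-axis gives I_y = 159.2993 cm⁴.

I_x ≈ 2252.7 cm⁴, I_y ≈ 159.30 cm⁴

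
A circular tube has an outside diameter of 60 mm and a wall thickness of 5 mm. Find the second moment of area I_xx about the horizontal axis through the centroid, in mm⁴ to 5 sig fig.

I_xx ≈ 3.2938 × 10⁵ mm⁴

Decompose the section into non-overlapping parts with the origin at the bottom-left of its bounding rectangle.
Outer circle: ⌀60, A = 2827.433 mm², y = 30 mm, Ī = 636172.5 mm⁴.
Bore (subtracted): ⌀50, A = 1963.495 mm², y = 30 mm, Ī = 306796.2 mm⁴.
By symmetry the centroid is at mid-height, ȳ = 30 mm.
All pieces are centred on the horizontal axis through the centroid, so I = ΣĪ (holes subtracted) = 329376.4 mm⁴.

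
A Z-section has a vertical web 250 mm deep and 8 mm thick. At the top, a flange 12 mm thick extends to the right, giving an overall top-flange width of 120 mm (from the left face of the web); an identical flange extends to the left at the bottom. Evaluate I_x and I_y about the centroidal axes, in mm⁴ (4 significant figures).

Decompose the section into non-overlapping parts with the origin at the bottom-left of its bounding rectangle.
Web: 8 × 250, A = 2 000 mm², y = 125 mm, Ī = 10 416 667 mm⁴.
Top flange (beyond web): 112 × 12, A = 1 344 mm², y = 244 mm, Ī = 16 128 mm⁴.
Bottom flange (beyond web): 112 × 12, A = 1 344 mm², y = 6 mm, Ī = 16 128 mm⁴.
Centroid: ȳ = ΣA·y / ΣA = 125 mm.
Transfer each piece to the centroidal x-axis using Ī + A·d² with d = y − 125:
  web: d = 0 mm → contributes +10 416 667 mm⁴
  top flange (beyond web): d = 119 mm → contributes +19 048 512 mm⁴
  bottom flange (beyond web): d = -119 mm → contributes +19 048 512 mm⁴
Total I = 48 513 691 mm⁴.
For the y-axis: x̄ = 116 mm.
Repeating about the centroidal y-axis gives I_y = 12 497 323 mm⁴.

I_x ≈ 4.851 × 10⁷ mm⁴, I_y ≈ 1.250 × 10⁷ mm⁴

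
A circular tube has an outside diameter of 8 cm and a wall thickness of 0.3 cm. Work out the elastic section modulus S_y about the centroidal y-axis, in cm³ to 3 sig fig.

Break the section into simple shapes (no overlaps), measuring from the bottom-left corner of the bounding box.
Outer circle: ⌀8, A = 50.265 cm², x = 4 cm, Ī = 201.06 cm⁴.
Bore (subtracted): ⌀7.4, A = 43.008 cm², x = 4 cm, Ī = 147.2 cm⁴.
By symmetry the centroid is at mid-width, x̄ = 4 cm.
All pieces are centred on the centroidal y-axis, so I = ΣĪ (holes subtracted) = 53.866 cm⁴.
Extreme fibre distance c = 4 cm; S = I/c = 13.466 cm³.

S_y ≈ 13.5 cm³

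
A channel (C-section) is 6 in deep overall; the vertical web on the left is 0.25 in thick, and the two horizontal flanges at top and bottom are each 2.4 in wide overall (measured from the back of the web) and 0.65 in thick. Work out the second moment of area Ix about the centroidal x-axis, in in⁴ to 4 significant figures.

Split into non-overlapping primitives; take the origin at the lower-left of the bounding box.
Web: 0.25 × 6, A = 1.5 in², y = 3 in, Ī = 4.5 in⁴.
Top flange (beyond web): 2.15 × 0.65, A = 1.3975 in², y = 5.675 in, Ī = 0.0492036 in⁴.
Bottom flange (beyond web): 2.15 × 0.65, A = 1.3975 in², y = 0.325 in, Ī = 0.0492036 in⁴.
By symmetry the centroid is at mid-height, ȳ = 3 in.
Transfer each piece to the centroidal x-axis using Ī + A·d² with d = y − 3:
  web: d = 0 in → contributes +4.5 in⁴
  top flange (beyond web): d = 2.675 in → contributes +10.0492 in⁴
  bottom flange (beyond web): d = -2.675 in → contributes +10.0492 in⁴
Total I = 24.5984 in⁴.

Ix ≈ 24.60 in⁴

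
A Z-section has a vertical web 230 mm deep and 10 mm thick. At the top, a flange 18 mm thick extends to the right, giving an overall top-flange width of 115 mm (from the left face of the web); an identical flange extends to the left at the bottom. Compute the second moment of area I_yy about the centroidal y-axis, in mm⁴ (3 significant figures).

I_yy ≈ 1.60 × 10⁷ mm⁴

Decompose the section into non-overlapping parts with the origin at the bottom-left of its bounding rectangle.
Web: 10 × 230, A = 2 300 mm², x = 110 mm, Ī = 19 167 mm⁴.
Top flange (beyond web): 105 × 18, A = 1 890 mm², x = 167.5 mm, Ī = 1 736 438 mm⁴.
Bottom flange (beyond web): 105 × 18, A = 1 890 mm², x = 52.5 mm, Ī = 1 736 438 mm⁴.
Centroid: x̄ = ΣA·x / ΣA = 110 mm.
Transfer each piece to the centroidal y-axis using Ī + A·d² with d = x − 110:
  web: d = 0 mm → contributes +19 167 mm⁴
  top flange (beyond web): d = 57.5 mm → contributes +7 985 250 mm⁴
  bottom flange (beyond web): d = -57.5 mm → contributes +7 985 250 mm⁴
Total I = 15 989 667 mm⁴.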